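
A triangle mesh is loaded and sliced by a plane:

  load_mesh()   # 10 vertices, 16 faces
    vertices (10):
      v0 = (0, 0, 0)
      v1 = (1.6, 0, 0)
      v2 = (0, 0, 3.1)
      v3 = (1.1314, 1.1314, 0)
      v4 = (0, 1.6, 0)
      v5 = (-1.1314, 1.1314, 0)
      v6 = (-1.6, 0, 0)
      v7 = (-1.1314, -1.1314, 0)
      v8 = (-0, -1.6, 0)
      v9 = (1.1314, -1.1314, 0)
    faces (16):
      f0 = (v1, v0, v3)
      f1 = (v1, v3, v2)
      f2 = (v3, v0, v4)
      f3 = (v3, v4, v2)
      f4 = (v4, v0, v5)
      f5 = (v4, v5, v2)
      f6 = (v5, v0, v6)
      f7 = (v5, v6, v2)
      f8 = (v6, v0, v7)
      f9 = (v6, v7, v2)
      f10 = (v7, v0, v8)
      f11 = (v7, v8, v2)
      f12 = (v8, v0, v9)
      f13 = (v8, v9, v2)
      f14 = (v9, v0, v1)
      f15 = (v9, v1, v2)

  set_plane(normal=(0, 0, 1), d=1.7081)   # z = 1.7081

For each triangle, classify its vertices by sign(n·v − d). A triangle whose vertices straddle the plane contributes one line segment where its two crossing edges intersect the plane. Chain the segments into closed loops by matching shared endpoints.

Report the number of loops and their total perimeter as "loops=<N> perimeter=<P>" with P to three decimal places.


loops=1 perimeter=4.399

Straddling triangles (8 of 16):
  (v1,v3,v2) [--+] → (0.507999, 0.507999, 1.7081)–(0.7184, 0, 1.7081)  len=0.5498
  (v3,v4,v2) [--+] → (0, 0.7184, 1.7081)–(0.507999, 0.507999, 1.7081)  len=0.5498
  (v4,v5,v2) [--+] → (-0.507999, 0.507999, 1.7081)–(0, 0.7184, 1.7081)  len=0.5498
  (v5,v6,v2) [--+] → (-0.7184, 0, 1.7081)–(-0.507999, 0.507999, 1.7081)  len=0.5498
  (v6,v7,v2) [--+] → (-0.507999, -0.507999, 1.7081)–(-0.7184, 0, 1.7081)  len=0.5498
  (v7,v8,v2) [--+] → (0, -0.7184, 1.7081)–(-0.507999, -0.507999, 1.7081)  len=0.5498
  (v8,v9,v2) [--+] → (0.507999, -0.507999, 1.7081)–(0, -0.7184, 1.7081)  len=0.5498
  (v9,v1,v2) [--+] → (0.7184, 0, 1.7081)–(0.507999, -0.507999, 1.7081)  len=0.5498

Chained into 1 loop(s):
  loop 1: 8 segments, perimeter = 4.3988
Total perimeter = 4.399


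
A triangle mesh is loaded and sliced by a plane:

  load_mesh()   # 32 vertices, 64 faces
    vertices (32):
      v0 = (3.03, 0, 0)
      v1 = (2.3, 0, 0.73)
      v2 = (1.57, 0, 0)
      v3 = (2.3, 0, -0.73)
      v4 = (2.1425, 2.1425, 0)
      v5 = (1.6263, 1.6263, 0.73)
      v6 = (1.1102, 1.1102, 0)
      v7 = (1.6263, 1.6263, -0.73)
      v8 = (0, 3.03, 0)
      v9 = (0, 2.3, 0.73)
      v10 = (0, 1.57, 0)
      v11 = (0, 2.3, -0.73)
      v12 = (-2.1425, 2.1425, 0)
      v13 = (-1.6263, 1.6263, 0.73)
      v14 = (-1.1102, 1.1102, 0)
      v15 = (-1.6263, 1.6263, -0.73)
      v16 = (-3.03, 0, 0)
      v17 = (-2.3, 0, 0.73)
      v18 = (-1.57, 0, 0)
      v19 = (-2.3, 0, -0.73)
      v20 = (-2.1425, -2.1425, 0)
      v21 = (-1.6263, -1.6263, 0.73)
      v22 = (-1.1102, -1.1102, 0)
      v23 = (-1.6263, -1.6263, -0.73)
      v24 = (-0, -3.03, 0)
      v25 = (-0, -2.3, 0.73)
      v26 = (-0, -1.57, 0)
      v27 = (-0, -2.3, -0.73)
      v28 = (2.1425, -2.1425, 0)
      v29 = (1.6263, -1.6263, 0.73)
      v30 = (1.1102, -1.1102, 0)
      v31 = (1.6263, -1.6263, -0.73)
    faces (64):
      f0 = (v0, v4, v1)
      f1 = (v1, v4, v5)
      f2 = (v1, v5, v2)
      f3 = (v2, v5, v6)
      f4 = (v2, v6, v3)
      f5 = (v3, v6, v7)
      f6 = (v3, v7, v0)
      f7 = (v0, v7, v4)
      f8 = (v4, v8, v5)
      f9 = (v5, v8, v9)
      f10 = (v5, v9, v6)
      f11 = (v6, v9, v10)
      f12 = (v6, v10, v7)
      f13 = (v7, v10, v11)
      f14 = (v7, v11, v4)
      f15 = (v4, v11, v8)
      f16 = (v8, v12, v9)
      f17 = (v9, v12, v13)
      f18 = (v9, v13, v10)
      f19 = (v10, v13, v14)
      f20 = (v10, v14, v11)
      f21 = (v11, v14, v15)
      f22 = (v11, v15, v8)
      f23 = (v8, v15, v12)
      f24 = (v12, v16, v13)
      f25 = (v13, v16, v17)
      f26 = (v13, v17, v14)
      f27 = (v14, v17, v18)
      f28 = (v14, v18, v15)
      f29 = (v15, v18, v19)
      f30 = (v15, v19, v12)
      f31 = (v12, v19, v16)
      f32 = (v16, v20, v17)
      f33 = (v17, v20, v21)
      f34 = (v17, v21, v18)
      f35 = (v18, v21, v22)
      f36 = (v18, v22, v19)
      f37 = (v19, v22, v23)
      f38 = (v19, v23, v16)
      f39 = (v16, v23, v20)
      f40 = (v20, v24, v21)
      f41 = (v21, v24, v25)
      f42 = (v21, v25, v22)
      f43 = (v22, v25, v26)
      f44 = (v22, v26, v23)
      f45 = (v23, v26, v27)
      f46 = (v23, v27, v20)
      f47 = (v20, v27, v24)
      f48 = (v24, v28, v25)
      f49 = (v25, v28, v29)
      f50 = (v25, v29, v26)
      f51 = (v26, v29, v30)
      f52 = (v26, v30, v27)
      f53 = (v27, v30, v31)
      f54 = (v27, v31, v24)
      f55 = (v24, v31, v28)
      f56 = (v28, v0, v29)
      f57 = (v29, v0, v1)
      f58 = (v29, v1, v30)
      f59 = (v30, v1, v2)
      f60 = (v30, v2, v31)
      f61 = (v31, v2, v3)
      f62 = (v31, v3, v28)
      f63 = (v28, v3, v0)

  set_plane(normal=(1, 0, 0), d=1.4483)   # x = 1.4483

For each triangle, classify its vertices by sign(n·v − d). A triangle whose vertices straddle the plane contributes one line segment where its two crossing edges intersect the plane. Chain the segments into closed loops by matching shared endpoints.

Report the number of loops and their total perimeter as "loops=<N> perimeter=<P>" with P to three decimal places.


loops=2 perimeter=10.552

Straddling triangles (20 of 64):
  (v2,v5,v6) [++-] → (1.4483, 1.4483, 0.478227)–(1.4483, 0.293848, 0)  len=1.2496
  (v2,v6,v3) [+-+] → (1.4483, 0.293848, 0)–(1.4483, 0.79472, -0.207441)  len=0.5421
  (v3,v6,v7) [+-+] → (1.4483, 0.79472, -0.207441)–(1.4483, 1.4483, -0.478227)  len=0.7075
  (v4,v8,v5) [+-+] → (1.4483, 2.43006, 0)–(1.4483, 1.77994, 0.650101)  len=0.9194
  (v5,v8,v9) [+--] → (1.4483, 1.77994, 0.650101)–(1.4483, 1.70004, 0.73)  len=0.1130
  (v5,v9,v6) [+--] → (1.4483, 1.70004, 0.73)–(1.4483, 1.4483, 0.478227)  len=0.3560
  (v6,v10,v7) [--+] → (1.4483, 1.62014, -0.650101)–(1.4483, 1.4483, -0.478227)  len=0.2430
  (v7,v10,v11) [+--] → (1.4483, 1.62014, -0.650101)–(1.4483, 1.70004, -0.73)  len=0.1130
  (v7,v11,v4) [+-+] → (1.4483, 1.70004, -0.73)–(1.4483, 2.19353, -0.23653)  len=0.6979
  (v4,v11,v8) [+--] → (1.4483, 2.19353, -0.23653)–(1.4483, 2.43006, 0)  len=0.3345
  (v24,v28,v25) [-+-] → (1.4483, -2.43006, 0)–(1.4483, -2.19353, 0.23653)  len=0.3345
  (v25,v28,v29) [-++] → (1.4483, -2.19353, 0.23653)–(1.4483, -1.70004, 0.73)  len=0.6979
  (v25,v29,v26) [-+-] → (1.4483, -1.70004, 0.73)–(1.4483, -1.62014, 0.650101)  len=0.1130
  (v26,v29,v30) [-+-] → (1.4483, -1.62014, 0.650101)–(1.4483, -1.4483, 0.478227)  len=0.2430
  (v27,v30,v31) [--+] → (1.4483, -1.4483, -0.478227)–(1.4483, -1.70004, -0.73)  len=0.3560
  (v27,v31,v24) [-+-] → (1.4483, -1.70004, -0.73)–(1.4483, -1.77994, -0.650101)  len=0.1130
  (v24,v31,v28) [-++] → (1.4483, -1.77994, -0.650101)–(1.4483, -2.43006, 0)  len=0.9194
  (v29,v1,v30) [++-] → (1.4483, -0.79472, 0.207441)–(1.4483, -1.4483, 0.478227)  len=0.7075
  (v30,v1,v2) [-++] → (1.4483, -0.79472, 0.207441)–(1.4483, -0.293848, 0)  len=0.5421
  (v30,v2,v31) [-++] → (1.4483, -0.293848, 0)–(1.4483, -1.4483, -0.478227)  len=1.2496

Chained into 2 loop(s):
  loop 1: 10 segments, perimeter = 5.2760
  loop 2: 10 segments, perimeter = 5.2760
Total perimeter = 10.552


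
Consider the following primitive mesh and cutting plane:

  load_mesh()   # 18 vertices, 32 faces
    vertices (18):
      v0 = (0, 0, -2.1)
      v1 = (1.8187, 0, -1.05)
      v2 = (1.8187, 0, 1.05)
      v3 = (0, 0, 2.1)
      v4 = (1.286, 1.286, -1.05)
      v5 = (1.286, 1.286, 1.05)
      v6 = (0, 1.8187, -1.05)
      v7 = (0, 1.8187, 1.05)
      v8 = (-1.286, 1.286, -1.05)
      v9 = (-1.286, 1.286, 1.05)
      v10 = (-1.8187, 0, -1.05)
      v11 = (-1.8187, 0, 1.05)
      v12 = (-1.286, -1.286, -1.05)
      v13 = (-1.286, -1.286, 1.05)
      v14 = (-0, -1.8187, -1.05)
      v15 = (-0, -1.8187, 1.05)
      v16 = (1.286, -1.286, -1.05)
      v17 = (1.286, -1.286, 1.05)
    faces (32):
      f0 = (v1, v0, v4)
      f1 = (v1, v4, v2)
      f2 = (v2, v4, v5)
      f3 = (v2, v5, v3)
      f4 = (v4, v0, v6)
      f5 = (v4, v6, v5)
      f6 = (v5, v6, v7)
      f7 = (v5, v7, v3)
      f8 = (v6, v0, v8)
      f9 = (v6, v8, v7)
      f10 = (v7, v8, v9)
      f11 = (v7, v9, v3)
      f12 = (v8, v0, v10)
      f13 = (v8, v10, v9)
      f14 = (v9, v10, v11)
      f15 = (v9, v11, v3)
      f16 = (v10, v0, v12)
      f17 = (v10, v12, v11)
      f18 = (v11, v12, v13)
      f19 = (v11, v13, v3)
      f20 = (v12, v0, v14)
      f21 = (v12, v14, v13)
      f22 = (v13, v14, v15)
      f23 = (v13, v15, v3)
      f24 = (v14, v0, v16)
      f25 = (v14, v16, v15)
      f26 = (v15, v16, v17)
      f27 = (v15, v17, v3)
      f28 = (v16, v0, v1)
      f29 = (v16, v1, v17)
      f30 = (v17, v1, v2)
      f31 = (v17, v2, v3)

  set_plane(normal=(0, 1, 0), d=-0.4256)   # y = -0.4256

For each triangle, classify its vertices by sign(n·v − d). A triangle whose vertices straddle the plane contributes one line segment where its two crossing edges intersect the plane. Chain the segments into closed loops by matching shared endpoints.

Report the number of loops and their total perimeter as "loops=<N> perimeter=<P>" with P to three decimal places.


Straddling triangles (12 of 32):
  (v10,v0,v12) [++-] → (-0.4256, -0.4256, -1.7525)–(-1.6424, -0.4256, -1.05)  len=1.4050
  (v10,v12,v11) [+-+] → (-1.6424, -0.4256, -1.05)–(-1.6424, -0.4256, 0.355008)  len=1.4050
  (v11,v12,v13) [+--] → (-1.6424, -0.4256, 0.355008)–(-1.6424, -0.4256, 1.05)  len=0.6950
  (v11,v13,v3) [+-+] → (-1.6424, -0.4256, 1.05)–(-0.4256, -0.4256, 1.7525)  len=1.4050
  (v12,v0,v14) [-+-] → (-0.4256, -0.4256, -1.7525)–(0, -0.4256, -1.85429)  len=0.4376
  (v13,v15,v3) [--+] → (0, -0.4256, 1.85429)–(-0.4256, -0.4256, 1.7525)  len=0.4376
  (v14,v0,v16) [-+-] → (0, -0.4256, -1.85429)–(0.4256, -0.4256, -1.7525)  len=0.4376
  (v15,v17,v3) [--+] → (0.4256, -0.4256, 1.7525)–(0, -0.4256, 1.85429)  len=0.4376
  (v16,v0,v1) [-++] → (0.4256, -0.4256, -1.7525)–(1.6424, -0.4256, -1.05)  len=1.4050
  (v16,v1,v17) [-+-] → (1.6424, -0.4256, -1.05)–(1.6424, -0.4256, -0.355008)  len=0.6950
  (v17,v1,v2) [-++] → (1.6424, -0.4256, -0.355008)–(1.6424, -0.4256, 1.05)  len=1.4050
  (v17,v2,v3) [-++] → (1.6424, -0.4256, 1.05)–(0.4256, -0.4256, 1.7525)  len=1.4050

Chained into 1 loop(s):
  loop 1: 12 segments, perimeter = 11.5705
Total perimeter = 11.571

loops=1 perimeter=11.571


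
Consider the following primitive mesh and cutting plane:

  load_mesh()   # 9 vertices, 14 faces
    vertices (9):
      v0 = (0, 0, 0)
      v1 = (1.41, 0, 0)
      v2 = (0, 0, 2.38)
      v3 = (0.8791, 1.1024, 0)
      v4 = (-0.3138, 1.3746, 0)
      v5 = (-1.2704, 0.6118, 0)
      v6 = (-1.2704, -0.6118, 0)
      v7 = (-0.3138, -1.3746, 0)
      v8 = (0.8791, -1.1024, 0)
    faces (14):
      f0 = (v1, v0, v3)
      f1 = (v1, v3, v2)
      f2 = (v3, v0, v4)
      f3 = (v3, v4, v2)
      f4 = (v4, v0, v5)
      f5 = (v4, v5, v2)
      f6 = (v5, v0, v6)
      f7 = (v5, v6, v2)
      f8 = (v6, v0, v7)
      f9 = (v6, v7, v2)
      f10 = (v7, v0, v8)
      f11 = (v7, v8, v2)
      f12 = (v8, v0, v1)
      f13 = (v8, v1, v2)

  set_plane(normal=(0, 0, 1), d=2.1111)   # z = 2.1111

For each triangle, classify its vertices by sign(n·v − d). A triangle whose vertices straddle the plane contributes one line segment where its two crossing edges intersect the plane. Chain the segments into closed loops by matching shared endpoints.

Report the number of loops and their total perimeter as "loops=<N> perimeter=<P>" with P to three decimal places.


loops=1 perimeter=0.968

Straddling triangles (7 of 14):
  (v1,v3,v2) [--+] → (0.0993235, 0.124553, 2.1111)–(0.159306, 0, 2.1111)  len=0.1382
  (v3,v4,v2) [--+] → (-0.0354541, 0.155307, 2.1111)–(0.0993235, 0.124553, 2.1111)  len=0.1382
  (v4,v5,v2) [--+] → (-0.143534, 0.0691231, 2.1111)–(-0.0354541, 0.155307, 2.1111)  len=0.1382
  (v5,v6,v2) [--+] → (-0.143534, -0.0691231, 2.1111)–(-0.143534, 0.0691231, 2.1111)  len=0.1382
  (v6,v7,v2) [--+] → (-0.0354541, -0.155307, 2.1111)–(-0.143534, -0.0691231, 2.1111)  len=0.1382
  (v7,v8,v2) [--+] → (0.0993235, -0.124553, 2.1111)–(-0.0354541, -0.155307, 2.1111)  len=0.1382
  (v8,v1,v2) [--+] → (0.159306, 0, 2.1111)–(0.0993235, -0.124553, 2.1111)  len=0.1382

Chained into 1 loop(s):
  loop 1: 7 segments, perimeter = 0.9677
Total perimeter = 0.968


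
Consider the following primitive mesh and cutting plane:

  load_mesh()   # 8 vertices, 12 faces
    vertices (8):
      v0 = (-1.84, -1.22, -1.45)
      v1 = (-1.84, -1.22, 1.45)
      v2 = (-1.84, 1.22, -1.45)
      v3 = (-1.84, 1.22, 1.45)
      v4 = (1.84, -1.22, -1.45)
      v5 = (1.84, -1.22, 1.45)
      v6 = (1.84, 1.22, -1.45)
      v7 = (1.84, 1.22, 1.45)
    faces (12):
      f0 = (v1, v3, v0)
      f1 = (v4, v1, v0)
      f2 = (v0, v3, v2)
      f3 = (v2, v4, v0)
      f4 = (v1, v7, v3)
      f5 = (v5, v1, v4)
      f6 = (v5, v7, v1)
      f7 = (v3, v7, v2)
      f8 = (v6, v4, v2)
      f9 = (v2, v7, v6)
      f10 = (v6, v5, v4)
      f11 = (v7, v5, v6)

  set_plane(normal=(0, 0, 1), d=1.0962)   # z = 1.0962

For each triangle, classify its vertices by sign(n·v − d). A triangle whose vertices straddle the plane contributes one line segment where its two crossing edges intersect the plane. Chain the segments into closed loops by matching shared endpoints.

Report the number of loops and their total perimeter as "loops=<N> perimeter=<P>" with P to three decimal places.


Straddling triangles (8 of 12):
  (v1,v3,v0) [++-] → (-1.84, 0.92232, 1.0962)–(-1.84, -1.22, 1.0962)  len=2.1423
  (v4,v1,v0) [-+-] → (-1.39104, -1.22, 1.0962)–(-1.84, -1.22, 1.0962)  len=0.4490
  (v0,v3,v2) [-+-] → (-1.84, 0.92232, 1.0962)–(-1.84, 1.22, 1.0962)  len=0.2977
  (v5,v1,v4) [++-] → (-1.39104, -1.22, 1.0962)–(1.84, -1.22, 1.0962)  len=3.2310
  (v3,v7,v2) [++-] → (1.39104, 1.22, 1.0962)–(-1.84, 1.22, 1.0962)  len=3.2310
  (v2,v7,v6) [-+-] → (1.39104, 1.22, 1.0962)–(1.84, 1.22, 1.0962)  len=0.4490
  (v6,v5,v4) [-+-] → (1.84, -0.92232, 1.0962)–(1.84, -1.22, 1.0962)  len=0.2977
  (v7,v5,v6) [++-] → (1.84, -0.92232, 1.0962)–(1.84, 1.22, 1.0962)  len=2.1423

Chained into 1 loop(s):
  loop 1: 8 segments, perimeter = 12.2400
Total perimeter = 12.240

loops=1 perimeter=12.240


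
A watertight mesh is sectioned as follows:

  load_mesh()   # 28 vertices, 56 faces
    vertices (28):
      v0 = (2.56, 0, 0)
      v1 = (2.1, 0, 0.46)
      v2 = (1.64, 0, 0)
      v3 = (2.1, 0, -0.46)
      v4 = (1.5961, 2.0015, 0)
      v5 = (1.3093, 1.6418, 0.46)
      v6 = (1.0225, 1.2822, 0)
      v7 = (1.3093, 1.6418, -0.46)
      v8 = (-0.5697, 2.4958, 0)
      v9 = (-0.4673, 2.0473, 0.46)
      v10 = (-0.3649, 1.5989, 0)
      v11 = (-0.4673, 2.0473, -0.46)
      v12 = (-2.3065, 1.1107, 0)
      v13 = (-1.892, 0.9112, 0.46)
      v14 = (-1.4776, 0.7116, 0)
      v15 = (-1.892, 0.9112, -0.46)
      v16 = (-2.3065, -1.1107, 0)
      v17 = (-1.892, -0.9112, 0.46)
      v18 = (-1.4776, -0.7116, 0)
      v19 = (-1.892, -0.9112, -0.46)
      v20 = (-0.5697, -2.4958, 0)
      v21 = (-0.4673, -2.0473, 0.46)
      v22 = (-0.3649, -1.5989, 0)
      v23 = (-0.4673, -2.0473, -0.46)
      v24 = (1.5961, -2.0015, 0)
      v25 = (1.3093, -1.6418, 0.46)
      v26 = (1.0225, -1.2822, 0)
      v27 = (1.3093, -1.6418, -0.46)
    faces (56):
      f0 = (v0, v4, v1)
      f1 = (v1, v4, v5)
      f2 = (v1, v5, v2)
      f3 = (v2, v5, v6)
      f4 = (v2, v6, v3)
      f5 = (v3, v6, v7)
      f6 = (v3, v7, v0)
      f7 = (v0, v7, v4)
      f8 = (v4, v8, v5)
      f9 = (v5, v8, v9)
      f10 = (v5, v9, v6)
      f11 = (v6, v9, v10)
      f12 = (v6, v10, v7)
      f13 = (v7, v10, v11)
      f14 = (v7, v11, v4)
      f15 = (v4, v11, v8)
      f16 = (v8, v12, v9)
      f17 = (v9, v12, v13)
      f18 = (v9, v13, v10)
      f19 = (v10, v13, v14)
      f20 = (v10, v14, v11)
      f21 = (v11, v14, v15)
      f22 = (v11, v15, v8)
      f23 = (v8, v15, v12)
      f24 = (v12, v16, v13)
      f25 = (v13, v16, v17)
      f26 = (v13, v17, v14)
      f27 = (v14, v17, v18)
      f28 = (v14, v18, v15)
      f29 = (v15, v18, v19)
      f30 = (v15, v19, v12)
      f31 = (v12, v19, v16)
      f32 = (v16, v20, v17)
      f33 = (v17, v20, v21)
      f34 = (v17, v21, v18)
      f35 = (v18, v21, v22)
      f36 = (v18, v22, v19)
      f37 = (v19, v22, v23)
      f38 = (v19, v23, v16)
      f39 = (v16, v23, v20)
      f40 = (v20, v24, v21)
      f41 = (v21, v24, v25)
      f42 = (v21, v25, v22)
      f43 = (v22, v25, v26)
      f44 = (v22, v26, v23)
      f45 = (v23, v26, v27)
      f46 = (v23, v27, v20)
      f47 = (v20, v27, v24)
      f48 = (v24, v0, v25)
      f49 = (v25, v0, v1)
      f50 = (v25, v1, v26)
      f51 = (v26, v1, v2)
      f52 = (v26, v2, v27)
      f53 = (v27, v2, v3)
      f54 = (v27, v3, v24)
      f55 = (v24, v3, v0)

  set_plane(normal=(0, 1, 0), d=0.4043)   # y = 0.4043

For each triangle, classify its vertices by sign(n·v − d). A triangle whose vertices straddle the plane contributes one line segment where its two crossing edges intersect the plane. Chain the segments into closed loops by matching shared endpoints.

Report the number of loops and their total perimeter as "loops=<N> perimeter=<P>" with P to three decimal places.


Straddling triangles (16 of 56):
  (v0,v4,v1) [-+-] → (2.36529, 0.4043, 0)–(1.99821, 0.4043, 0.367081)  len=0.5191
  (v1,v4,v5) [-++] → (1.99821, 0.4043, 0.367081)–(1.90529, 0.4043, 0.46)  len=0.1314
  (v1,v5,v2) [-+-] → (1.90529, 0.4043, 0.46)–(1.55856, 0.4043, 0.113277)  len=0.4903
  (v2,v5,v6) [-++] → (1.55856, 0.4043, 0.113277)–(1.44529, 0.4043, 0)  len=0.1602
  (v2,v6,v3) [-+-] → (1.44529, 0.4043, 0)–(1.76025, 0.4043, -0.314954)  len=0.4454
  (v3,v6,v7) [-++] → (1.76025, 0.4043, -0.314954)–(1.90529, 0.4043, -0.46)  len=0.2051
  (v3,v7,v0) [-+-] → (1.90529, 0.4043, -0.46)–(2.25201, 0.4043, -0.113277)  len=0.4903
  (v0,v7,v4) [-++] → (2.25201, 0.4043, -0.113277)–(2.36529, 0.4043, 0)  len=0.1602
  (v12,v16,v13) [+-+] → (-2.3065, 0.4043, 0)–(-1.99592, 0.4043, 0.344676)  len=0.4640
  (v13,v16,v17) [+--] → (-1.99592, 0.4043, 0.344676)–(-1.892, 0.4043, 0.46)  len=0.1552
  (v13,v17,v14) [+-+] → (-1.892, 0.4043, 0.46)–(-1.55607, 0.4043, 0.0871075)  len=0.5019
  (v14,v17,v18) [+--] → (-1.55607, 0.4043, 0.0871075)–(-1.4776, 0.4043, 0)  len=0.1172
  (v14,v18,v15) [+-+] → (-1.4776, 0.4043, 0)–(-1.76256, 0.4043, -0.316314)  len=0.4257
  (v15,v18,v19) [+--] → (-1.76256, 0.4043, -0.316314)–(-1.892, 0.4043, -0.46)  len=0.1934
  (v15,v19,v12) [+-+] → (-1.892, 0.4043, -0.46)–(-2.16168, 0.4043, -0.160712)  len=0.4029
  (v12,v19,v16) [+--] → (-2.16168, 0.4043, -0.160712)–(-2.3065, 0.4043, 0)  len=0.2163

Chained into 2 loop(s):
  loop 1: 8 segments, perimeter = 2.6022
  loop 2: 8 segments, perimeter = 2.4767
Total perimeter = 5.079

loops=2 perimeter=5.079


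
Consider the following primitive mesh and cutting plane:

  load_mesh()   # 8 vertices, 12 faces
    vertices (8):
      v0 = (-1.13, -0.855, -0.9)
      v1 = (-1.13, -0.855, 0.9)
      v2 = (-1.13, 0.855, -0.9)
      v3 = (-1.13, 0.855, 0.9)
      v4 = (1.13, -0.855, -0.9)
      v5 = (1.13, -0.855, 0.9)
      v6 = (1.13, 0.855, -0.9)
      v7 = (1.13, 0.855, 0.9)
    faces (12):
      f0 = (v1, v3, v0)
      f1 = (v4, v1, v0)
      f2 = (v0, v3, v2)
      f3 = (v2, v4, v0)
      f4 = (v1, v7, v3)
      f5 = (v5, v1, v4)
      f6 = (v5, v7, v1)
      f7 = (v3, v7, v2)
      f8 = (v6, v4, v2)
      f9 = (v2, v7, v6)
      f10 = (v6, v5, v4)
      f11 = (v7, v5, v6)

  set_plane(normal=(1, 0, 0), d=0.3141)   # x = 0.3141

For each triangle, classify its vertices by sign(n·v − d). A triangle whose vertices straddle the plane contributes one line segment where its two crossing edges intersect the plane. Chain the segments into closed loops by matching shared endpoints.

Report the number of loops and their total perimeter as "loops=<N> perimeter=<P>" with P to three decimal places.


Straddling triangles (8 of 12):
  (v4,v1,v0) [+--] → (0.3141, -0.855, -0.250168)–(0.3141, -0.855, -0.9)  len=0.6498
  (v2,v4,v0) [-+-] → (0.3141, -0.23766, -0.9)–(0.3141, -0.855, -0.9)  len=0.6173
  (v1,v7,v3) [-+-] → (0.3141, 0.23766, 0.9)–(0.3141, 0.855, 0.9)  len=0.6173
  (v5,v1,v4) [+-+] → (0.3141, -0.855, 0.9)–(0.3141, -0.855, -0.250168)  len=1.1502
  (v5,v7,v1) [++-] → (0.3141, 0.23766, 0.9)–(0.3141, -0.855, 0.9)  len=1.0927
  (v3,v7,v2) [-+-] → (0.3141, 0.855, 0.9)–(0.3141, 0.855, 0.250168)  len=0.6498
  (v6,v4,v2) [++-] → (0.3141, -0.23766, -0.9)–(0.3141, 0.855, -0.9)  len=1.0927
  (v2,v7,v6) [-++] → (0.3141, 0.855, 0.250168)–(0.3141, 0.855, -0.9)  len=1.1502

Chained into 1 loop(s):
  loop 1: 8 segments, perimeter = 7.0200
Total perimeter = 7.020

loops=1 perimeter=7.020


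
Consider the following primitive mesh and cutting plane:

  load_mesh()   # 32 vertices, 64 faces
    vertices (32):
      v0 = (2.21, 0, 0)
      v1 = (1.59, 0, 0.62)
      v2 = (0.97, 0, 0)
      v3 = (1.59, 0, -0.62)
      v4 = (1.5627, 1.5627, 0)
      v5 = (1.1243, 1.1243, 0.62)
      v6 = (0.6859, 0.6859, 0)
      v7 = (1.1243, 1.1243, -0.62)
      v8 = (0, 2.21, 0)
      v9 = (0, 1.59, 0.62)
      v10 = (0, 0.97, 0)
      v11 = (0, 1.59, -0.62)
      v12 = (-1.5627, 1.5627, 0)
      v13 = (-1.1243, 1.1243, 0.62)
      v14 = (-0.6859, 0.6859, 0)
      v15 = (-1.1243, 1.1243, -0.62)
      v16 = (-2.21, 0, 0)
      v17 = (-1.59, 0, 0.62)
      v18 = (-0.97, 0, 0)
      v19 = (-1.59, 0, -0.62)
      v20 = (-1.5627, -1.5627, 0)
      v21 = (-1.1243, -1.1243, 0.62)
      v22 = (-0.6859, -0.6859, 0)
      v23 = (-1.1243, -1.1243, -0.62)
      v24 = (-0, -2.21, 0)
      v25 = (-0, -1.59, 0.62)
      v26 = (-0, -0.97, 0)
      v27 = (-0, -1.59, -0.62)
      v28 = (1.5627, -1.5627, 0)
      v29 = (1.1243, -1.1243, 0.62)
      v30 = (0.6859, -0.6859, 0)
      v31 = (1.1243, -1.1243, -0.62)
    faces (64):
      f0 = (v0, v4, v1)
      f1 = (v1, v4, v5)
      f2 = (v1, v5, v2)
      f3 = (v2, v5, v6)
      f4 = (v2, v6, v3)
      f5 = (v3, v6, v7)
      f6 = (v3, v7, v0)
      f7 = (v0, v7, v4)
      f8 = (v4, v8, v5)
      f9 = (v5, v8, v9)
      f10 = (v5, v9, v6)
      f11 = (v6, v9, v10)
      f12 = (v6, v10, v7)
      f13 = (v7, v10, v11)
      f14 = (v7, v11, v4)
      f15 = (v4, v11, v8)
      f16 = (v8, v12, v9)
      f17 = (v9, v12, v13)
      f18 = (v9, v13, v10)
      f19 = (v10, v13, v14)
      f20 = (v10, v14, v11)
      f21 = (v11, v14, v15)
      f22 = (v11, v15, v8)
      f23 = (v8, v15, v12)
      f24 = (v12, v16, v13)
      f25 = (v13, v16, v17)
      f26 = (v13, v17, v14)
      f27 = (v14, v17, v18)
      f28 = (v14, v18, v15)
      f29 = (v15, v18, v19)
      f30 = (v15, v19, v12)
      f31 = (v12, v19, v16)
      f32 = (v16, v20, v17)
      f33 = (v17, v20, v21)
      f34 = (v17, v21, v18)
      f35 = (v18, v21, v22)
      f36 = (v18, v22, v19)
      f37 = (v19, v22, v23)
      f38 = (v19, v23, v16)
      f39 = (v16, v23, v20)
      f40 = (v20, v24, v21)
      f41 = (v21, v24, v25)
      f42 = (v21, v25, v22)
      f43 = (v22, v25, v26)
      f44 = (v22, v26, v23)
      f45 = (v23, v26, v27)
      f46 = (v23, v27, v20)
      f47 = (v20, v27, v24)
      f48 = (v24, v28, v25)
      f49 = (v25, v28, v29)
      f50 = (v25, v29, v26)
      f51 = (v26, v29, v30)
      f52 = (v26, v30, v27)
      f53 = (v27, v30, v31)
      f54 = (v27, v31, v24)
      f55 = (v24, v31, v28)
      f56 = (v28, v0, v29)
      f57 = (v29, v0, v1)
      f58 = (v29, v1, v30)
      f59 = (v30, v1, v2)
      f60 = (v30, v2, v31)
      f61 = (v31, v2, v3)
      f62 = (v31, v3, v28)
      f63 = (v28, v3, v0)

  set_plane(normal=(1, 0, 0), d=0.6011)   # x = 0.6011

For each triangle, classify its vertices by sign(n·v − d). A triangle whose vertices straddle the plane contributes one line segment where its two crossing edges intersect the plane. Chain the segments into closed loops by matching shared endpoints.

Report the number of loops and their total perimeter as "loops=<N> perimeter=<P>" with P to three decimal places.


Straddling triangles (16 of 64):
  (v4,v8,v5) [+-+] → (0.6011, 1.96101, 0)–(0.6011, 1.62954, 0.331479)  len=0.4688
  (v5,v8,v9) [+--] → (0.6011, 1.62954, 0.331479)–(0.6011, 1.34102, 0.62)  len=0.4080
  (v5,v9,v6) [+-+] → (0.6011, 1.34102, 0.62)–(0.6011, 0.797677, 0.0766526)  len=0.7684
  (v6,v9,v10) [+--] → (0.6011, 0.797677, 0.0766526)–(0.6011, 0.721024, 0)  len=0.1084
  (v6,v10,v7) [+-+] → (0.6011, 0.721024, 0)–(0.6011, 1.0525, -0.331479)  len=0.4688
  (v7,v10,v11) [+--] → (0.6011, 1.0525, -0.331479)–(0.6011, 1.34102, -0.62)  len=0.4080
  (v7,v11,v4) [+-+] → (0.6011, 1.34102, -0.62)–(0.6011, 1.5795, -0.381514)  len=0.3373
  (v4,v11,v8) [+--] → (0.6011, 1.5795, -0.381514)–(0.6011, 1.96101, 0)  len=0.5395
  (v24,v28,v25) [-+-] → (0.6011, -1.96101, 0)–(0.6011, -1.5795, 0.381514)  len=0.5395
  (v25,v28,v29) [-++] → (0.6011, -1.5795, 0.381514)–(0.6011, -1.34102, 0.62)  len=0.3373
  (v25,v29,v26) [-+-] → (0.6011, -1.34102, 0.62)–(0.6011, -1.0525, 0.331479)  len=0.4080
  (v26,v29,v30) [-++] → (0.6011, -1.0525, 0.331479)–(0.6011, -0.721024, 0)  len=0.4688
  (v26,v30,v27) [-+-] → (0.6011, -0.721024, 0)–(0.6011, -0.797677, -0.0766526)  len=0.1084
  (v27,v30,v31) [-++] → (0.6011, -0.797677, -0.0766526)–(0.6011, -1.34102, -0.62)  len=0.7684
  (v27,v31,v24) [-+-] → (0.6011, -1.34102, -0.62)–(0.6011, -1.62954, -0.331479)  len=0.4080
  (v24,v31,v28) [-++] → (0.6011, -1.62954, -0.331479)–(0.6011, -1.96101, 0)  len=0.4688

Chained into 2 loop(s):
  loop 1: 8 segments, perimeter = 3.5072
  loop 2: 8 segments, perimeter = 3.5072
Total perimeter = 7.014

loops=2 perimeter=7.014


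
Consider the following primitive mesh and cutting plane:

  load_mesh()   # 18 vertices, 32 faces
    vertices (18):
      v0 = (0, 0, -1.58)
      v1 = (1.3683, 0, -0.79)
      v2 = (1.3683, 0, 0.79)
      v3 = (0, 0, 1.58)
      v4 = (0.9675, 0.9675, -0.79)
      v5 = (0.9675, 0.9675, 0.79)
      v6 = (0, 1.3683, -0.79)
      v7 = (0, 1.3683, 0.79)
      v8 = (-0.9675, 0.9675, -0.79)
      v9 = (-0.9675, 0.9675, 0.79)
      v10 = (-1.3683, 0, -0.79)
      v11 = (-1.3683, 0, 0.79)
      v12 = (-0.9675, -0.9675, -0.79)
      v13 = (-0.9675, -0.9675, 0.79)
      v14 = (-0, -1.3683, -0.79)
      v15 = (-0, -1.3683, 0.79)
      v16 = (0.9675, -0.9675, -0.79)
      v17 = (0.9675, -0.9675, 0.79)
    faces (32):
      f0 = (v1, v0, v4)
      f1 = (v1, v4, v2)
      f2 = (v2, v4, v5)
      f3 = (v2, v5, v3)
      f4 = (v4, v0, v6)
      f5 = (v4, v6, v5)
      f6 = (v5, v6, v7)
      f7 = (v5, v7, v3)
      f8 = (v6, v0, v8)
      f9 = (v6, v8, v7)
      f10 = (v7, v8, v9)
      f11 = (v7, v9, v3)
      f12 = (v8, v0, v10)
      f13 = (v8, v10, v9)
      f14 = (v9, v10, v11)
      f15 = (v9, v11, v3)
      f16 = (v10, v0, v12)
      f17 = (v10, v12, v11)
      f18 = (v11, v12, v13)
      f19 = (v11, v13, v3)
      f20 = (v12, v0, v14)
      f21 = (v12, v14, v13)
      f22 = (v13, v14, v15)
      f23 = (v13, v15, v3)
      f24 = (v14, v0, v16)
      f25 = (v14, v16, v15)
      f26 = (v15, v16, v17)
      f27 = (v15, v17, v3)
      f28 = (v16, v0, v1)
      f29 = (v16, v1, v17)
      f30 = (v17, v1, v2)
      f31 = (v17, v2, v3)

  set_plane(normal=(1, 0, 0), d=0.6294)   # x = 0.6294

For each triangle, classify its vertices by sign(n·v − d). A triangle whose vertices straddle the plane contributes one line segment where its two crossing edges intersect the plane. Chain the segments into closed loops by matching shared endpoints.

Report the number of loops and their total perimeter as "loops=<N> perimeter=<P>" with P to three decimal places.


Straddling triangles (12 of 32):
  (v1,v0,v4) [+-+] → (0.6294, 0, -1.21661)–(0.6294, 0.6294, -1.06607)  len=0.6472
  (v2,v5,v3) [++-] → (0.6294, 0.6294, 1.06607)–(0.6294, 0, 1.21661)  len=0.6472
  (v4,v0,v6) [+--] → (0.6294, 0.6294, -1.06607)–(0.6294, 1.10756, -0.79)  len=0.5521
  (v4,v6,v5) [+-+] → (0.6294, 1.10756, -0.79)–(0.6294, 1.10756, 0.237857)  len=1.0279
  (v5,v6,v7) [+--] → (0.6294, 1.10756, 0.237857)–(0.6294, 1.10756, 0.79)  len=0.5521
  (v5,v7,v3) [+--] → (0.6294, 1.10756, 0.79)–(0.6294, 0.6294, 1.06607)  len=0.5521
  (v14,v0,v16) [--+] → (0.6294, -0.6294, -1.06607)–(0.6294, -1.10756, -0.79)  len=0.5521
  (v14,v16,v15) [-+-] → (0.6294, -1.10756, -0.79)–(0.6294, -1.10756, -0.237857)  len=0.5521
  (v15,v16,v17) [-++] → (0.6294, -1.10756, -0.237857)–(0.6294, -1.10756, 0.79)  len=1.0279
  (v15,v17,v3) [-+-] → (0.6294, -1.10756, 0.79)–(0.6294, -0.6294, 1.06607)  len=0.5521
  (v16,v0,v1) [+-+] → (0.6294, -0.6294, -1.06607)–(0.6294, 0, -1.21661)  len=0.6472
  (v17,v2,v3) [++-] → (0.6294, 0, 1.21661)–(0.6294, -0.6294, 1.06607)  len=0.6472

Chained into 1 loop(s):
  loop 1: 12 segments, perimeter = 7.9572
Total perimeter = 7.957

loops=1 perimeter=7.957


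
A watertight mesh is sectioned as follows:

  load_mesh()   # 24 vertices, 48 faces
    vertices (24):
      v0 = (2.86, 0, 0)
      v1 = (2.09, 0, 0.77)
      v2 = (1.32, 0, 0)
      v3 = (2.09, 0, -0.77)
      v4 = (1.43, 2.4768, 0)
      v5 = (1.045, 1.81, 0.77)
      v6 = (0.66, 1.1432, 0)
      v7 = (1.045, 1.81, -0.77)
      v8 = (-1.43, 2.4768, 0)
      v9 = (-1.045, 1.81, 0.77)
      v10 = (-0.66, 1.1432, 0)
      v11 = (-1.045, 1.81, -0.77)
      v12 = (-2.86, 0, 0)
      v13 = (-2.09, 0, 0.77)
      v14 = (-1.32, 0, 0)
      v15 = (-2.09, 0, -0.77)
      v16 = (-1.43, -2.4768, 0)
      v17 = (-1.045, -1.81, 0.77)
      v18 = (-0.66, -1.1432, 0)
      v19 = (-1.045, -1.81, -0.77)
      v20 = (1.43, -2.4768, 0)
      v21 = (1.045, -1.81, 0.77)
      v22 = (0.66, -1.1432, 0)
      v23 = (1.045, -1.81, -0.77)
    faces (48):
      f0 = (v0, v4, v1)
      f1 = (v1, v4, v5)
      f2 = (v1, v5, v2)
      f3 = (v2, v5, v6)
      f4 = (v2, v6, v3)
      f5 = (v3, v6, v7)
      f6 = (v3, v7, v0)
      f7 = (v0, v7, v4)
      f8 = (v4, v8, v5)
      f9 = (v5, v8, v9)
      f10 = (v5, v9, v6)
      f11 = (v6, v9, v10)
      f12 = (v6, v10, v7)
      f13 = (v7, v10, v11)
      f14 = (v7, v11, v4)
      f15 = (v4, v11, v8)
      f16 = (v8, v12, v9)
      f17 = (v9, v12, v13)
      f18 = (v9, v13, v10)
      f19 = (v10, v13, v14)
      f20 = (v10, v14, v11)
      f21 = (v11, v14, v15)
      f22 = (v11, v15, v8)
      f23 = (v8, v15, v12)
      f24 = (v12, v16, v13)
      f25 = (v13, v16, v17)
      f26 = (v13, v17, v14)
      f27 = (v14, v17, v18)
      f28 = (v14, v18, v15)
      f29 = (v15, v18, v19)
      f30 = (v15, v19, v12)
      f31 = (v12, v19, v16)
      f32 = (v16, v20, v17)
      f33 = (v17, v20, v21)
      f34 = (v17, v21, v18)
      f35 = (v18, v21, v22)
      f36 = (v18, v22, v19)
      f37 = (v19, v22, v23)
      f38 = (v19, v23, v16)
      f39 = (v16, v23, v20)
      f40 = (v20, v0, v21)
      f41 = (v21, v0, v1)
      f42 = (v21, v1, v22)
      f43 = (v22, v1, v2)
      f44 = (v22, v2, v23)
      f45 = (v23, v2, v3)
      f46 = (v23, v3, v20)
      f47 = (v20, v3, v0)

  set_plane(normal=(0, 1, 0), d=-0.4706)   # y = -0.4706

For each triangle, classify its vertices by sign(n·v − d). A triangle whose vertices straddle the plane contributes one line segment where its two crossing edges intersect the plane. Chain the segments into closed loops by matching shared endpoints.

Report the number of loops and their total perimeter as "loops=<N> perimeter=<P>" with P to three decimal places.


Straddling triangles (16 of 48):
  (v12,v16,v13) [+-+] → (-2.5883, -0.4706, 0)–(-1.9646, -0.4706, 0.623698)  len=0.8820
  (v13,v16,v17) [+--] → (-1.9646, -0.4706, 0.623698)–(-1.8183, -0.4706, 0.77)  len=0.2069
  (v13,v17,v14) [+-+] → (-1.8183, -0.4706, 0.77)–(-1.2485, -0.4706, 0.2002)  len=0.8058
  (v14,v17,v18) [+--] → (-1.2485, -0.4706, 0.2002)–(-1.04831, -0.4706, 0)  len=0.2831
  (v14,v18,v15) [+-+] → (-1.04831, -0.4706, 0)–(-1.50134, -0.4706, -0.453028)  len=0.6407
  (v15,v18,v19) [+--] → (-1.50134, -0.4706, -0.453028)–(-1.8183, -0.4706, -0.77)  len=0.4483
  (v15,v19,v12) [+-+] → (-1.8183, -0.4706, -0.77)–(-2.3881, -0.4706, -0.2002)  len=0.8058
  (v12,v19,v16) [+--] → (-2.3881, -0.4706, -0.2002)–(-2.5883, -0.4706, 0)  len=0.2831
  (v20,v0,v21) [-+-] → (2.5883, -0.4706, 0)–(2.3881, -0.4706, 0.2002)  len=0.2831
  (v21,v0,v1) [-++] → (2.3881, -0.4706, 0.2002)–(1.8183, -0.4706, 0.77)  len=0.8058
  (v21,v1,v22) [-+-] → (1.8183, -0.4706, 0.77)–(1.50134, -0.4706, 0.453028)  len=0.4483
  (v22,v1,v2) [-++] → (1.50134, -0.4706, 0.453028)–(1.04831, -0.4706, 0)  len=0.6407
  (v22,v2,v23) [-+-] → (1.04831, -0.4706, 0)–(1.2485, -0.4706, -0.2002)  len=0.2831
  (v23,v2,v3) [-++] → (1.2485, -0.4706, -0.2002)–(1.8183, -0.4706, -0.77)  len=0.8058
  (v23,v3,v20) [-+-] → (1.8183, -0.4706, -0.77)–(1.9646, -0.4706, -0.623698)  len=0.2069
  (v20,v3,v0) [-++] → (1.9646, -0.4706, -0.623698)–(2.5883, -0.4706, 0)  len=0.8820

Chained into 2 loop(s):
  loop 1: 8 segments, perimeter = 4.3558
  loop 2: 8 segments, perimeter = 4.3558
Total perimeter = 8.712

loops=2 perimeter=8.712


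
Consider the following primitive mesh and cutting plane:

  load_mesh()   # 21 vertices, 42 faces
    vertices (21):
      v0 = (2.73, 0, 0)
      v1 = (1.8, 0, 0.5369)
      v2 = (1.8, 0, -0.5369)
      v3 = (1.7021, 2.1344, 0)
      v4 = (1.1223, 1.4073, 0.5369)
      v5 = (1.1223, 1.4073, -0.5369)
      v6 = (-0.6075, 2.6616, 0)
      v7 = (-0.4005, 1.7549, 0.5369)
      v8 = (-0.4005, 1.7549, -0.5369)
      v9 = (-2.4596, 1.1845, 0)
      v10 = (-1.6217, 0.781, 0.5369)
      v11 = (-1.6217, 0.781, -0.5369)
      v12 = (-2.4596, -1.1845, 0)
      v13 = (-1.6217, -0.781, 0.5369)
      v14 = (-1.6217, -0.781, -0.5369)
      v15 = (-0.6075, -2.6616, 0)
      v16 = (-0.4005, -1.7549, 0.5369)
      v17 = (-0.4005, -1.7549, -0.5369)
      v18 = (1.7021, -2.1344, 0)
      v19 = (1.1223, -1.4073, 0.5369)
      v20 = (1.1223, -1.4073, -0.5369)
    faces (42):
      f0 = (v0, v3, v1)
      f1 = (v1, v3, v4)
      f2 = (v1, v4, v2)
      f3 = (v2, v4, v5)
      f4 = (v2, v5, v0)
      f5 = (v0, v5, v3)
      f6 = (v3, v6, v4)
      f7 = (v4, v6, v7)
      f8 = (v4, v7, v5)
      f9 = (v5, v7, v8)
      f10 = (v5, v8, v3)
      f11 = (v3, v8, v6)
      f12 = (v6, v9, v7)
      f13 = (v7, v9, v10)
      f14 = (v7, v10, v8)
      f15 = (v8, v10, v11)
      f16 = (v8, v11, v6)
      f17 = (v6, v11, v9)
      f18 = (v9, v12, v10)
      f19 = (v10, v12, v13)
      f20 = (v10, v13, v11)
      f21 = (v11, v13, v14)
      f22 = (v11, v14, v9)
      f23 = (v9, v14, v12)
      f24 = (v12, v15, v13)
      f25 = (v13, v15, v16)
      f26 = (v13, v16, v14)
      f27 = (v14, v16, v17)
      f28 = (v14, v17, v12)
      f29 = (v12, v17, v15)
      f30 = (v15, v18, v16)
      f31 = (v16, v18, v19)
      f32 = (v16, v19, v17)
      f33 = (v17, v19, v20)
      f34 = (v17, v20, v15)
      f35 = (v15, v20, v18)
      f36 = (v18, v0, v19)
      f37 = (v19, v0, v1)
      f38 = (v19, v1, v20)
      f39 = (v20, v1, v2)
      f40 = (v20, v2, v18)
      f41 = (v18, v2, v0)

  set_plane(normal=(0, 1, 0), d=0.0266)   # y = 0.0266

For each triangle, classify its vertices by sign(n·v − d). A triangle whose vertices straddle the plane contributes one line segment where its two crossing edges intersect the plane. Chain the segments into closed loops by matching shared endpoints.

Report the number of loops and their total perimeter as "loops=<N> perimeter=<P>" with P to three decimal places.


Straddling triangles (12 of 42):
  (v0,v3,v1) [-+-] → (2.71719, 0.0266, 0)–(1.79878, 0.0266, 0.530209)  len=1.0605
  (v1,v3,v4) [-++] → (1.79878, 0.0266, 0.530209)–(1.78719, 0.0266, 0.5369)  len=0.0134
  (v1,v4,v2) [-+-] → (1.78719, 0.0266, 0.5369)–(1.78719, 0.0266, -0.516604)  len=1.0535
  (v2,v4,v5) [-++] → (1.78719, 0.0266, -0.516604)–(1.78719, 0.0266, -0.5369)  len=0.0203
  (v2,v5,v0) [-+-] → (1.78719, 0.0266, -0.5369)–(2.69961, 0.0266, -0.0101482)  len=1.0536
  (v0,v5,v3) [-++] → (2.69961, 0.0266, -0.0101482)–(2.71719, 0.0266, 0)  len=0.0203
  (v9,v12,v10) [+-+] → (-2.4596, 0.0266, 0)–(-1.9433, 0.0266, 0.330827)  len=0.6132
  (v10,v12,v13) [+--] → (-1.9433, 0.0266, 0.330827)–(-1.6217, 0.0266, 0.5369)  len=0.3820
  (v10,v13,v11) [+-+] → (-1.6217, 0.0266, 0.5369)–(-1.6217, 0.0266, -0.0182862)  len=0.5552
  (v11,v13,v14) [+--] → (-1.6217, 0.0266, -0.0182862)–(-1.6217, 0.0266, -0.5369)  len=0.5186
  (v11,v14,v9) [+-+] → (-1.6217, 0.0266, -0.5369)–(-1.96598, 0.0266, -0.316294)  len=0.4089
  (v9,v14,v12) [+--] → (-1.96598, 0.0266, -0.316294)–(-2.4596, 0.0266, 0)  len=0.5863

Chained into 2 loop(s):
  loop 1: 6 segments, perimeter = 3.2215
  loop 2: 6 segments, perimeter = 3.0641
Total perimeter = 6.286

loops=2 perimeter=6.286


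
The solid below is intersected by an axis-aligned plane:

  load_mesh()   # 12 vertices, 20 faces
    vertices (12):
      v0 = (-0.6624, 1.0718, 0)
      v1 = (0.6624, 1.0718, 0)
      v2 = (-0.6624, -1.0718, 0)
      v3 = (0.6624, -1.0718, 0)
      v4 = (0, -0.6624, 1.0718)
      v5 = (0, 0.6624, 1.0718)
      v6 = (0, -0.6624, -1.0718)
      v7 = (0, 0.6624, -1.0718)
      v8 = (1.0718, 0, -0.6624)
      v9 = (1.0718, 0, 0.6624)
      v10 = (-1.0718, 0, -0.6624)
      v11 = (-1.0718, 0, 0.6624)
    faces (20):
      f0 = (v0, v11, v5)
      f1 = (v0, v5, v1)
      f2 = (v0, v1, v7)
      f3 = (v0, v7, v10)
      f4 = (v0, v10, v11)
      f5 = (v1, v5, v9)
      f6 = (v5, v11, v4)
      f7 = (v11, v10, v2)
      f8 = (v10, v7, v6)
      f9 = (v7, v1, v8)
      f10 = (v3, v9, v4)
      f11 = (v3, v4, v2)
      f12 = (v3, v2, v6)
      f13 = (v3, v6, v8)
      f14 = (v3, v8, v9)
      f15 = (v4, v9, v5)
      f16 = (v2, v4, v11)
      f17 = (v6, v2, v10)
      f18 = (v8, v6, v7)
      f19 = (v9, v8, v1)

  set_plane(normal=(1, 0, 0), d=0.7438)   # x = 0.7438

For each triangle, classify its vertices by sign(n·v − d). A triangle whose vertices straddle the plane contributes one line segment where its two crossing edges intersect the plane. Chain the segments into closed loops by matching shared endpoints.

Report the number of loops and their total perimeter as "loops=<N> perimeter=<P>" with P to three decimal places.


Straddling triangles (8 of 20):
  (v1,v5,v9) [--+] → (0.7438, 0.202712, 0.787688)–(0.7438, 0.858697, 0.131703)  len=0.9277
  (v7,v1,v8) [--+] → (0.7438, 0.858697, -0.131703)–(0.7438, 0.202712, -0.787688)  len=0.9277
  (v3,v9,v4) [-+-] → (0.7438, -0.858697, 0.131703)–(0.7438, -0.202712, 0.787688)  len=0.9277
  (v3,v6,v8) [--+] → (0.7438, -0.202712, -0.787688)–(0.7438, -0.858697, -0.131703)  len=0.9277
  (v3,v8,v9) [-++] → (0.7438, -0.858697, -0.131703)–(0.7438, -0.858697, 0.131703)  len=0.2634
  (v4,v9,v5) [-+-] → (0.7438, -0.202712, 0.787688)–(0.7438, 0.202712, 0.787688)  len=0.4054
  (v8,v6,v7) [+--] → (0.7438, -0.202712, -0.787688)–(0.7438, 0.202712, -0.787688)  len=0.4054
  (v9,v8,v1) [++-] → (0.7438, 0.858697, -0.131703)–(0.7438, 0.858697, 0.131703)  len=0.2634

Chained into 1 loop(s):
  loop 1: 8 segments, perimeter = 5.0485
Total perimeter = 5.048

loops=1 perimeter=5.048


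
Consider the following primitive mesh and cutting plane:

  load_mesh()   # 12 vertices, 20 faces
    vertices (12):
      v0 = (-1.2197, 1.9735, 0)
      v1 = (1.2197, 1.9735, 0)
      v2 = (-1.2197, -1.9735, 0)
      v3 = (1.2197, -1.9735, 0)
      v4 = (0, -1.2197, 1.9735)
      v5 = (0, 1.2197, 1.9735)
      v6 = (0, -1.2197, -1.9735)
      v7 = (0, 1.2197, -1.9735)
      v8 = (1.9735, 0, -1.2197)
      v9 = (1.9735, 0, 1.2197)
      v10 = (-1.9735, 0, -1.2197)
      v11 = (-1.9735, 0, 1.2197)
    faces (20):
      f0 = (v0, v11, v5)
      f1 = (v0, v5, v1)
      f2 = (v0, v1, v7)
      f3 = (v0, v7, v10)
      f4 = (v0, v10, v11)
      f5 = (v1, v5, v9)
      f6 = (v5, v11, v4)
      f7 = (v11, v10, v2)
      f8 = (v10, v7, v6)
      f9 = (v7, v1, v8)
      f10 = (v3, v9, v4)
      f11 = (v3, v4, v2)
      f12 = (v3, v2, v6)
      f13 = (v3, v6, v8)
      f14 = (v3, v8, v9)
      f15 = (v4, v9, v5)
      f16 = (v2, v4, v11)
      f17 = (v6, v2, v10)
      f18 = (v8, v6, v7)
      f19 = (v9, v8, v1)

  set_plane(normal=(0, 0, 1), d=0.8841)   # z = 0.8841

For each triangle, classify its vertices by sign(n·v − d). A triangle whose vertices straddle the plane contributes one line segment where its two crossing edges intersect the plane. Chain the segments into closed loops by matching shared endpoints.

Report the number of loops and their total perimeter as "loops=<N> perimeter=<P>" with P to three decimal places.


loops=1 perimeter=11.200

Straddling triangles (10 of 20):
  (v0,v11,v5) [-++] → (-1.76609, 0.543008, 0.8841)–(-0.673292, 1.63581, 0.8841)  len=1.5455
  (v0,v5,v1) [-+-] → (-0.673292, 1.63581, 0.8841)–(0.673292, 1.63581, 0.8841)  len=1.3466
  (v0,v10,v11) [--+] → (-1.9735, 0, 0.8841)–(-1.76609, 0.543008, 0.8841)  len=0.5813
  (v1,v5,v9) [-++] → (0.673292, 1.63581, 0.8841)–(1.76609, 0.543008, 0.8841)  len=1.5455
  (v11,v10,v2) [+--] → (-1.9735, 0, 0.8841)–(-1.76609, -0.543008, 0.8841)  len=0.5813
  (v3,v9,v4) [-++] → (1.76609, -0.543008, 0.8841)–(0.673292, -1.63581, 0.8841)  len=1.5455
  (v3,v4,v2) [-+-] → (0.673292, -1.63581, 0.8841)–(-0.673292, -1.63581, 0.8841)  len=1.3466
  (v3,v8,v9) [--+] → (1.9735, 0, 0.8841)–(1.76609, -0.543008, 0.8841)  len=0.5813
  (v2,v4,v11) [-++] → (-0.673292, -1.63581, 0.8841)–(-1.76609, -0.543008, 0.8841)  len=1.5455
  (v9,v8,v1) [+--] → (1.9735, 0, 0.8841)–(1.76609, 0.543008, 0.8841)  len=0.5813

Chained into 1 loop(s):
  loop 1: 10 segments, perimeter = 11.2001
Total perimeter = 11.200
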